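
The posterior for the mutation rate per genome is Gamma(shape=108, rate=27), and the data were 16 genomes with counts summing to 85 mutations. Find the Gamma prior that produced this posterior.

Gamma–Poisson conjugacy: posterior shape = α + Σxᵢ, posterior rate = β + n.
So α = 108 − 85 = 23 and β = 27 − 16 = 11.

Gamma(shape=23, rate=11)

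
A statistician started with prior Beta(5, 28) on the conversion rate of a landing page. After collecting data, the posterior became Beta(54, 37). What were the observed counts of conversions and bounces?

A Beta(a, b) prior with s successes and f failures in binomial data gives a Beta(a+s, b+f) posterior.
So s = 54 − 5 = 49 and f = 37 − 28 = 9.

49 conversions and 9 bounces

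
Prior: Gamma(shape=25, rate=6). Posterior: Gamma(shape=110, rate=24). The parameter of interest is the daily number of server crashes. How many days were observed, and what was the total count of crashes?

Gamma–Poisson conjugacy: posterior shape = α + Σxᵢ, posterior rate = β + n.
Matching: Σxᵢ = 110 − 25 = 85 and n = 24 − 6 = 18.

n = 18 days with total 85 crashes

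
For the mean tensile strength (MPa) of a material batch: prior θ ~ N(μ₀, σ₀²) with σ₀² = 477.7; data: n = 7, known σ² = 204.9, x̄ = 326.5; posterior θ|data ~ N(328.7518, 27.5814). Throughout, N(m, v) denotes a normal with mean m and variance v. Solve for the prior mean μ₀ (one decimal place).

μ₀ = 365.5

The posterior mean is a precision-weighted average: μ_n = (τ₀μ₀ + τ_data·x̄)/(τ₀+τ_data), with τ₀=1/σ₀² and τ_data=n/σ².
Here τ₀ = 1/477.7 = 0.002093 and τ_data = 7/204.9 = 0.034163, so τ_n = 0.036256.
Rearranging for μ₀: μ₀ = (μ_n·τ_n − τ_data·x̄)/τ₀ = (328.7518·0.036256 − 0.034163·326.5) / 0.002093 = 0.765006/0.002093 ≈ 365.5.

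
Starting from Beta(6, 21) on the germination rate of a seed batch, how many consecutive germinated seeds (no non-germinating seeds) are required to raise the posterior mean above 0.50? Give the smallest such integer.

After k germinated seeds and 0 non-germinating seeds the posterior is Beta(6+k, 21), with mean (6+k)/(6+21+k).
Set (6+k)/(27+k) > 0.50 and solve: k > (0.50·27 − 6)/(1 − 0.50) = 15.000.
The smallest integer exceeding 15.000 is 16.

k = 16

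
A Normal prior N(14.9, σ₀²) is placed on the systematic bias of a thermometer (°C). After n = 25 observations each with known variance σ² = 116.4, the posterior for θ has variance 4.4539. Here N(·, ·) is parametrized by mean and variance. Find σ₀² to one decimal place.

Posterior precision equals prior precision plus data precision: 1/σ_n² = 1/σ₀² + n/σ².
So 1/σ₀² = 1/4.4539 − 25/116.4 = 0.224522 − 0.214777 = 0.009745.
Hence σ₀² = 1/0.009745 ≈ 102.6.

σ₀² = 102.6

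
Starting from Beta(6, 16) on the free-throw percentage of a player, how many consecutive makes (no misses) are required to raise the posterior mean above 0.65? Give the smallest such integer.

After k makes and 0 misses the posterior is Beta(6+k, 16), with mean (6+k)/(6+16+k).
Set (6+k)/(22+k) > 0.65 and solve: k > (0.65·22 − 6)/(1 − 0.65) = 23.714.
The smallest integer exceeding 23.714 is 24.

k = 24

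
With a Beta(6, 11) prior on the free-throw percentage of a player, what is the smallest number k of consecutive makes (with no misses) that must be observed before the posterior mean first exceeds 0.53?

k = 7

After k makes and 0 misses the posterior is Beta(6+k, 11), with mean (6+k)/(6+11+k).
Set (6+k)/(17+k) > 0.53 and solve: k > (0.53·17 − 6)/(1 − 0.53) = 6.404.
The smallest integer exceeding 6.404 is 7, and checking k=7: (13)/(24) = 0.5417 > 0.53.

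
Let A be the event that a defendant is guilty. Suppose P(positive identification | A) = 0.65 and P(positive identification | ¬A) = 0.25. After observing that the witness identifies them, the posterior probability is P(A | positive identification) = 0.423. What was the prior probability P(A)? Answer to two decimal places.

P(A) = 0.22

In odds form, posterior odds = prior odds × likelihood ratio, so prior odds = posterior odds ÷ LR.
Posterior odds = 0.423/(1−0.423) = 0.7331. LR = 0.65/0.25 = 2.6000.
Prior odds = 0.7331/2.6000 = 0.2820, so P(A) = 0.2820/(1+0.2820) ≈ 0.22.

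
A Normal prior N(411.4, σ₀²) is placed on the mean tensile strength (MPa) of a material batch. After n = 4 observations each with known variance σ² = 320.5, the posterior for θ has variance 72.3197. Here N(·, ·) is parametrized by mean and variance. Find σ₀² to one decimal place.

Posterior precision equals prior precision plus data precision: 1/σ_n² = 1/σ₀² + n/σ².
So 1/σ₀² = 1/72.3197 − 4/320.5 = 0.013827 − 0.012480 = 0.001347.
Hence σ₀² = 1/0.001347 ≈ 742.4.

σ₀² = 742.4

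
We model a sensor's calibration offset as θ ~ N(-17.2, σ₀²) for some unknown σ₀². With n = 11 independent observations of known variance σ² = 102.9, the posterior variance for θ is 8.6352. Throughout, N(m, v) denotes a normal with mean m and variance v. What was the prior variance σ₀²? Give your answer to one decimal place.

For the Normal–Normal model with known σ², precisions add: τ_n = τ₀ + n/σ².
So 1/σ₀² = 1/8.6352 − 11/102.9 = 0.115805 − 0.106900 = 0.008905.
Hence σ₀² = 1/0.008905 ≈ 112.3.

σ₀² = 112.3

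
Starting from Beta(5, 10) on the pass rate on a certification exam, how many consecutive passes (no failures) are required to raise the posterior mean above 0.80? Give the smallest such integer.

k = 36

After k passes and 0 failures the posterior is Beta(5+k, 10), with mean (5+k)/(5+10+k).
Set (5+k)/(15+k) > 0.80 and solve: k > (0.80·15 − 5)/(1 − 0.80) = 35.000.
The smallest integer exceeding 35.000 is 36.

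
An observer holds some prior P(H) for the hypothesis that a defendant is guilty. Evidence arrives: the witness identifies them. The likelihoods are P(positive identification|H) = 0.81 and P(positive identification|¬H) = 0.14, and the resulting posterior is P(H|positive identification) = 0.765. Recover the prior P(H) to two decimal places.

P(H) = 0.36

In odds form, posterior odds = prior odds × likelihood ratio, so prior odds = posterior odds ÷ LR.
Posterior odds = 0.765/(1−0.765) = 3.2553. LR = 0.81/0.14 = 5.7857.
Prior odds = 3.2553/5.7857 = 0.5626, so P(H) = 0.5626/(1+0.5626) ≈ 0.36.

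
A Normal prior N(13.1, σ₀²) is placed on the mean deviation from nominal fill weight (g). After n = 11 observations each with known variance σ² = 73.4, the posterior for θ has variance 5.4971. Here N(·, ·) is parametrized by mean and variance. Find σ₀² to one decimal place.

For the Normal–Normal model with known σ², precisions add: τ_n = τ₀ + n/σ².
So 1/σ₀² = 1/5.4971 − 11/73.4 = 0.181914 − 0.149864 = 0.032050.
Hence σ₀² = 1/0.032050 ≈ 31.2.

σ₀² = 31.2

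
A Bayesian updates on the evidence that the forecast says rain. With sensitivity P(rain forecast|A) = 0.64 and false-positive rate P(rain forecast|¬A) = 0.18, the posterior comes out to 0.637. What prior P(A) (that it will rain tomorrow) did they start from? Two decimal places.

In odds form, posterior odds = prior odds × likelihood ratio, so prior odds = posterior odds ÷ LR.
Posterior odds = 0.637/(1−0.637) = 1.7548. LR = 0.64/0.18 = 3.5556.
Prior odds = 1.7548/3.5556 = 0.4935, so P(A) = 0.4935/(1+0.4935) ≈ 0.33.

P(A) = 0.33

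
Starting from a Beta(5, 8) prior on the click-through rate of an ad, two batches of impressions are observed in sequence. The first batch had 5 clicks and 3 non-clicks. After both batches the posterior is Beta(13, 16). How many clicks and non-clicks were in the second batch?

Because Beta–binomial updating is additive in the counts, the combined data contributed (α_post−α_prior, β_post−β_prior) successes and failures.
Total across both batches: 13−5=8 clicks, 16−8=8 non-clicks.
Subtract the first batch: 8−5=3 clicks and 8−3=5 non-clicks.

3 clicks and 5 non-clicks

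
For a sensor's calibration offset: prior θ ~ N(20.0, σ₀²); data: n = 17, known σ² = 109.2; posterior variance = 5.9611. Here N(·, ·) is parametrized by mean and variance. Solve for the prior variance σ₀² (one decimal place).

For the Normal–Normal model with known σ², precisions add: τ_n = τ₀ + n/σ².
So 1/σ₀² = 1/5.9611 − 17/109.2 = 0.167754 − 0.155678 = 0.012076.
Hence σ₀² = 1/0.012076 ≈ 82.8.

σ₀² = 82.8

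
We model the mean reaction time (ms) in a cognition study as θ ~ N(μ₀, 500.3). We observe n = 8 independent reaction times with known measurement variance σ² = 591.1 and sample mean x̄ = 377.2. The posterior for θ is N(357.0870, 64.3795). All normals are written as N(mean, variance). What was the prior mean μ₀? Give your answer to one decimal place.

μ₀ = 220.9

The posterior mean is a precision-weighted average: μ_n = (τ₀μ₀ + τ_data·x̄)/(τ₀+τ_data), with τ₀=1/σ₀² and τ_data=n/σ².
Here τ₀ = 1/500.3 = 0.001999 and τ_data = 8/591.1 = 0.013534, so τ_n = 0.015533.
Rearranging for μ₀: μ₀ = (μ_n·τ_n − τ_data·x̄)/τ₀ = (357.0870·0.015533 − 0.013534·377.2) / 0.001999 = 0.441608/0.001999 ≈ 220.9.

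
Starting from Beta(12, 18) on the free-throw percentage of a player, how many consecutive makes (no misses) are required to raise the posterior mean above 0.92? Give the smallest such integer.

k = 196

After k makes and 0 misses the posterior is Beta(12+k, 18), with mean (12+k)/(12+18+k).
Set (12+k)/(30+k) > 0.92 and solve: k > (0.92·30 − 12)/(1 − 0.92) = 195.000.
The smallest integer exceeding 195.000 is 196.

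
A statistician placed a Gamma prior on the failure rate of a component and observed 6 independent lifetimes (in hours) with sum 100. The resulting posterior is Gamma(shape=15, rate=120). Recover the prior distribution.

For an exponential likelihood with a Gamma(α, β) prior on the rate, n observations with total T give posterior Gamma(α+n, β+T).
So α = 15 − 6 = 9 and β = 120 − 100 = 20.

Gamma(shape=9, rate=20)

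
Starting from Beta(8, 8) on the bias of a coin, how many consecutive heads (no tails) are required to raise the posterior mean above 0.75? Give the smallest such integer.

After k heads and 0 tails the posterior is Beta(8+k, 8), with mean (8+k)/(8+8+k).
Set (8+k)/(16+k) > 0.75 and solve: k > (0.75·16 − 8)/(1 − 0.75) = 16.000.
The smallest integer exceeding 16.000 is 17, and checking k=17: (25)/(33) = 0.7576 > 0.75.

k = 17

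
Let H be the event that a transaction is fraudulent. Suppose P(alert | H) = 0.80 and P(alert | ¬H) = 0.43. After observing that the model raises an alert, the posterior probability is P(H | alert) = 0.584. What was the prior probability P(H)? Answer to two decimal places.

P(H) = 0.43

In odds form, posterior odds = prior odds × likelihood ratio, so prior odds = posterior odds ÷ LR.
Posterior odds = 0.584/(1−0.584) = 1.4038. LR = 0.80/0.43 = 1.8605.
Prior odds = 1.4038/1.8605 = 0.7545, so P(H) = 0.7545/(1+0.7545) ≈ 0.43.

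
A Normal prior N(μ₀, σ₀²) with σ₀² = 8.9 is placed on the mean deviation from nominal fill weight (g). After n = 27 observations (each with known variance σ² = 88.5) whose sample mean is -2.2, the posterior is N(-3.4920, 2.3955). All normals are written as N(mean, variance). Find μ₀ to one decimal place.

The posterior mean is a precision-weighted average: μ_n = (τ₀μ₀ + τ_data·x̄)/(τ₀+τ_data), with τ₀=1/σ₀² and τ_data=n/σ².
Here τ₀ = 1/8.9 = 0.112360 and τ_data = 27/88.5 = 0.305085, so τ_n = 0.417445.
Rearranging for μ₀: μ₀ = (μ_n·τ_n − τ_data·x̄)/τ₀ = (-3.4920·0.417445 − 0.305085·-2.2) / 0.112360 = -0.786531/0.112360 ≈ -7.0.

μ₀ = -7.0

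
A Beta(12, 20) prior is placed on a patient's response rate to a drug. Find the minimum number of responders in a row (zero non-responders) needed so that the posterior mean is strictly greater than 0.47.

k = 6

After k responders and 0 non-responders the posterior is Beta(12+k, 20), with mean (12+k)/(12+20+k).
Set (12+k)/(32+k) > 0.47 and solve: k > (0.47·32 − 12)/(1 − 0.47) = 5.736.
The smallest integer exceeding 5.736 is 6.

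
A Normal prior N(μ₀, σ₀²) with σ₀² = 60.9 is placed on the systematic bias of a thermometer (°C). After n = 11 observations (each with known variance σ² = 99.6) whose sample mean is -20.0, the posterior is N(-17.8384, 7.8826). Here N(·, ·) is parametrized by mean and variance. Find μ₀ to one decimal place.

μ₀ = -3.3

The posterior mean is a precision-weighted average: μ_n = (τ₀μ₀ + τ_data·x̄)/(τ₀+τ_data), with τ₀=1/σ₀² and τ_data=n/σ².
Here τ₀ = 1/60.9 = 0.016420 and τ_data = 11/99.6 = 0.110442, so τ_n = 0.126862.
Rearranging for μ₀: μ₀ = (μ_n·τ_n − τ_data·x̄)/τ₀ = (-17.8384·0.126862 − 0.110442·-20.0) / 0.016420 = -0.054175/0.016420 ≈ -3.3.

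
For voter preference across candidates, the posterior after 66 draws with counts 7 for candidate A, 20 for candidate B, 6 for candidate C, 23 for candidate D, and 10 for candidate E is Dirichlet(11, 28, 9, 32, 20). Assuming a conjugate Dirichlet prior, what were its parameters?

For a Dirichlet(α) prior with multinomial counts c, the posterior is Dirichlet(α + c) componentwise.
Subtract each count from the matching posterior parameter: 11−7=4, 28−20=8, 9−6=3, 32−23=9, 20−10=10.

Dirichlet(4, 8, 3, 9, 10)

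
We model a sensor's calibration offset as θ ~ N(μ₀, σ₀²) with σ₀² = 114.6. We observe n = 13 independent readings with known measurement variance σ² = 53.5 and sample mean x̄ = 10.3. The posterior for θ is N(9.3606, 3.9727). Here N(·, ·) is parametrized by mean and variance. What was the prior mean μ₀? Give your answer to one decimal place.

μ₀ = -16.8

The posterior mean is a precision-weighted average: μ_n = (τ₀μ₀ + τ_data·x̄)/(τ₀+τ_data), with τ₀=1/σ₀² and τ_data=n/σ².
Here τ₀ = 1/114.6 = 0.008726 and τ_data = 13/53.5 = 0.242991, so τ_n = 0.251717.
Rearranging for μ₀: μ₀ = (μ_n·τ_n − τ_data·x̄)/τ₀ = (9.3606·0.251717 − 0.242991·10.3) / 0.008726 = -0.146585/0.008726 ≈ -16.8.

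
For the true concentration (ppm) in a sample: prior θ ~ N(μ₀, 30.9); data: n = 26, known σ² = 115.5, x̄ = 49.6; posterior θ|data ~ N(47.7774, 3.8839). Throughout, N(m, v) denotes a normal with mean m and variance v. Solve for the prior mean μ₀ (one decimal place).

The posterior mean is a precision-weighted average: μ_n = (τ₀μ₀ + τ_data·x̄)/(τ₀+τ_data), with τ₀=1/σ₀² and τ_data=n/σ².
Here τ₀ = 1/30.9 = 0.032362 and τ_data = 26/115.5 = 0.225108, so τ_n = 0.257470.
Rearranging for μ₀: μ₀ = (μ_n·τ_n − τ_data·x̄)/τ₀ = (47.7774·0.257470 − 0.225108·49.6) / 0.032362 = 1.135890/0.032362 ≈ 35.1.

μ₀ = 35.1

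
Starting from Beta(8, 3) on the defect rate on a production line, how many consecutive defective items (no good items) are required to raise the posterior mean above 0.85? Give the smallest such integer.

k = 10

After k defective items and 0 good items the posterior is Beta(8+k, 3), with mean (8+k)/(8+3+k).
Set (8+k)/(11+k) > 0.85 and solve: k > (0.85·11 − 8)/(1 − 0.85) = 9.000.
The smallest integer exceeding 9.000 is 10.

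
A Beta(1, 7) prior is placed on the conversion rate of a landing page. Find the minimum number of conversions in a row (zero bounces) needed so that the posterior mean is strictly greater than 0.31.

After k conversions and 0 bounces the posterior is Beta(1+k, 7), with mean (1+k)/(1+7+k).
Set (1+k)/(8+k) > 0.31 and solve: k > (0.31·8 − 1)/(1 − 0.31) = 2.145.
The smallest integer exceeding 2.145 is 3, and checking k=3: (4)/(11) = 0.3636 > 0.31.

k = 3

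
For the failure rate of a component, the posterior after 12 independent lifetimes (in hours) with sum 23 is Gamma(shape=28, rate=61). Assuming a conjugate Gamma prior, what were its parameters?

For an exponential likelihood with a Gamma(α, β) prior on the rate, n observations with total T give posterior Gamma(α+n, β+T).
So α = 28 − 12 = 16 and β = 61 − 23 = 38.

Gamma(shape=16, rate=38)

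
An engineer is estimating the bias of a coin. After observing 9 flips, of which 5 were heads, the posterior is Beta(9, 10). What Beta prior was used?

Beta(4, 6)

A Beta(a, b) prior with s successes and f failures in binomial data gives a Beta(a+s, b+f) posterior.
So a = 9 − 5 = 4 and b = 10 − 4 = 6.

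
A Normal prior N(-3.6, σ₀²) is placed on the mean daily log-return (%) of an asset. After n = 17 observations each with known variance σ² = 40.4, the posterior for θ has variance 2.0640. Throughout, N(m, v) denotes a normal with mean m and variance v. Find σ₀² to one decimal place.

σ₀² = 15.7

Posterior precision equals prior precision plus data precision: 1/σ_n² = 1/σ₀² + n/σ².
So 1/σ₀² = 1/2.0640 − 17/40.4 = 0.484496 − 0.420792 = 0.063704.
Hence σ₀² = 1/0.063704 ≈ 15.7.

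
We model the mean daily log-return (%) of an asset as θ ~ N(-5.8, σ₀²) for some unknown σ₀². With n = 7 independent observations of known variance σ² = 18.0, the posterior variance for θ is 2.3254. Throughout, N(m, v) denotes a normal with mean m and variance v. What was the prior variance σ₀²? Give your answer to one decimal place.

σ₀² = 24.3

For the Normal–Normal model with known σ², precisions add: τ_n = τ₀ + n/σ².
So 1/σ₀² = 1/2.3254 − 7/18.0 = 0.430034 − 0.388889 = 0.041145.
Hence σ₀² = 1/0.041145 ≈ 24.3.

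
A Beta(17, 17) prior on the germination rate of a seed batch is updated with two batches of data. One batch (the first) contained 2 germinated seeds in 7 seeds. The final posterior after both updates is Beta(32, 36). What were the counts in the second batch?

13 germinated seeds and 14 non-germinating seeds

Sequential conjugate updates are equivalent to a single update on the pooled data, so total successes = posterior α − prior α and total failures = posterior β − prior β.
Total across both batches: 32−17=15 germinated seeds, 36−17=19 non-germinating seeds.
Subtract the first batch: 15−2=13 germinated seeds and 19−5=14 non-germinating seeds.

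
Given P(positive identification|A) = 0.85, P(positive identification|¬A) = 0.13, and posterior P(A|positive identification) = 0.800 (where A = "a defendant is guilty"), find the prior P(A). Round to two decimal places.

In odds form, posterior odds = prior odds × likelihood ratio, so prior odds = posterior odds ÷ LR.
Posterior odds = 0.800/(1−0.800) = 4.0000. LR = 0.85/0.13 = 6.5385.
Prior odds = 4.0000/6.5385 = 0.6118, so P(A) = 0.6118/(1+0.6118) ≈ 0.38.

P(A) = 0.38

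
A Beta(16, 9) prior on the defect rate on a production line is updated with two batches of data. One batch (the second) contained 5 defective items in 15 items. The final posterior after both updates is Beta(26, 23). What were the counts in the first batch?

Sequential conjugate updates are equivalent to a single update on the pooled data, so total successes = posterior α − prior α and total failures = posterior β − prior β.
Total across both batches: 26−16=10 defective items, 23−9=14 good items.
Subtract the second batch: 10−5=5 defective items and 14−10=4 good items.

5 defective items and 4 good items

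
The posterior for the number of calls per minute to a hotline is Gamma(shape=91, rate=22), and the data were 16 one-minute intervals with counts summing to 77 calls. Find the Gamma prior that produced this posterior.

Gamma–Poisson conjugacy: posterior shape = α + Σxᵢ, posterior rate = β + n.
So α = 91 − 77 = 14 and β = 22 − 16 = 6.

Gamma(shape=14, rate=6)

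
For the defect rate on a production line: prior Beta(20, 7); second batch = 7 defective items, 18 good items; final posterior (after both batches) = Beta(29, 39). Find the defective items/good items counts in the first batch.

2 defective items and 14 good items

Sequential conjugate updates are equivalent to a single update on the pooled data, so total successes = posterior α − prior α and total failures = posterior β − prior β.
Total across both batches: 29−20=9 defective items, 39−7=32 good items.
Subtract the second batch: 9−7=2 defective items and 32−18=14 good items.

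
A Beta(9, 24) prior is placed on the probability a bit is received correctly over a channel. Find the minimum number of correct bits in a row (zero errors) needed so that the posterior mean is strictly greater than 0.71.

k = 50

After k correct bits and 0 errors the posterior is Beta(9+k, 24), with mean (9+k)/(9+24+k).
Set (9+k)/(33+k) > 0.71 and solve: k > (0.71·33 − 9)/(1 − 0.71) = 49.759.
The smallest integer exceeding 49.759 is 50, and checking k=50: (59)/(83) = 0.7108 > 0.71.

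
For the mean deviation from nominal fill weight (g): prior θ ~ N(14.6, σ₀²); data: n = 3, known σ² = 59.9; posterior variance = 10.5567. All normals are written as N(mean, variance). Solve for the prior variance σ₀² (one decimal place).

For the Normal–Normal model with known σ², precisions add: τ_n = τ₀ + n/σ².
So 1/σ₀² = 1/10.5567 − 3/59.9 = 0.094727 − 0.050083 = 0.044644.
Hence σ₀² = 1/0.044644 ≈ 22.4.

σ₀² = 22.4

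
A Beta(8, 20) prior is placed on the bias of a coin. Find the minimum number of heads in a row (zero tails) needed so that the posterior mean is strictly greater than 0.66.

After k heads and 0 tails the posterior is Beta(8+k, 20), with mean (8+k)/(8+20+k).
Set (8+k)/(28+k) > 0.66 and solve: k > (0.66·28 − 8)/(1 − 0.66) = 30.824.
The smallest integer exceeding 30.824 is 31, and checking k=31: (39)/(59) = 0.6610 > 0.66.

k = 31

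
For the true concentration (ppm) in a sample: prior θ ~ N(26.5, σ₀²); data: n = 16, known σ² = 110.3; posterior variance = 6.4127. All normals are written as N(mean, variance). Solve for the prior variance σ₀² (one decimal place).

σ₀² = 91.9

Posterior precision equals prior precision plus data precision: 1/σ_n² = 1/σ₀² + n/σ².
So 1/σ₀² = 1/6.4127 − 16/110.3 = 0.155941 − 0.145059 = 0.010882.
Hence σ₀² = 1/0.010882 ≈ 91.9.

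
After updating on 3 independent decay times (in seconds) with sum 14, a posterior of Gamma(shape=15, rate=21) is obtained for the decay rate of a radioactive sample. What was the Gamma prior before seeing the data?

For an exponential likelihood with a Gamma(α, β) prior on the rate, n observations with total T give posterior Gamma(α+n, β+T).
So α = 15 − 3 = 12 and β = 21 − 14 = 7.

Gamma(shape=12, rate=7)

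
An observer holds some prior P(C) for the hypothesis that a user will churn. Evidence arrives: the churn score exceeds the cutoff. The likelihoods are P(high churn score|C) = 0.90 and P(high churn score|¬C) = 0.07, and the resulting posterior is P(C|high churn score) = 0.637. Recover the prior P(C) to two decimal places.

Bayes' rule in odds form gives O(C|E) = O(C)·[P(E|C)/P(E|¬C)], hence O(C) = O(C|E)/LR.
Posterior odds = 0.637/(1−0.637) = 1.7548. LR = 0.90/0.07 = 12.8571.
Prior odds = 1.7548/12.8571 = 0.1365, so P(C) = 0.1365/(1+0.1365) ≈ 0.12.

P(C) = 0.12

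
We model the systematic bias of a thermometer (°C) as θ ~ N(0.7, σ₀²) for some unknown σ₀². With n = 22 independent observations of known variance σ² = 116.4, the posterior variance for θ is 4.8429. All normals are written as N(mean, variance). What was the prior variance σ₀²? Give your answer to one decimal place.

Posterior precision equals prior precision plus data precision: 1/σ_n² = 1/σ₀² + n/σ².
So 1/σ₀² = 1/4.8429 − 22/116.4 = 0.206488 − 0.189003 = 0.017485.
Hence σ₀² = 1/0.017485 ≈ 57.2.

σ₀² = 57.2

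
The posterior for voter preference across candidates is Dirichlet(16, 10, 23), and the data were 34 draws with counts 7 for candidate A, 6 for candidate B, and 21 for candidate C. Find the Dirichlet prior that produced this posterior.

For a Dirichlet(α) prior with multinomial counts c, the posterior is Dirichlet(α + c) componentwise.
Subtract each count from the matching posterior parameter: 16−7=9, 10−6=4, 23−21=2.

Dirichlet(9, 4, 2)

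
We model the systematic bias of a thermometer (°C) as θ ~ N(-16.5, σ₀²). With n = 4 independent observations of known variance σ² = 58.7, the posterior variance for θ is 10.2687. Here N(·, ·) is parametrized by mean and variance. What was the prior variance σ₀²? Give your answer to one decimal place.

Posterior precision equals prior precision plus data precision: 1/σ_n² = 1/σ₀² + n/σ².
So 1/σ₀² = 1/10.2687 − 4/58.7 = 0.097383 − 0.068143 = 0.029240.
Hence σ₀² = 1/0.029240 ≈ 34.2.

σ₀² = 34.2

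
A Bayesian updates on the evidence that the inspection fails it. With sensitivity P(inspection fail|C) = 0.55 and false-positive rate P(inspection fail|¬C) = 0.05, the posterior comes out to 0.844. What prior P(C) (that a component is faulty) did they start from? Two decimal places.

P(C) = 0.33

In odds form, posterior odds = prior odds × likelihood ratio, so prior odds = posterior odds ÷ LR.
Posterior odds = 0.844/(1−0.844) = 5.4103. LR = 0.55/0.05 = 11.0000.
Prior odds = 5.4103/11.0000 = 0.4918, so P(C) = 0.4918/(1+0.4918) ≈ 0.33.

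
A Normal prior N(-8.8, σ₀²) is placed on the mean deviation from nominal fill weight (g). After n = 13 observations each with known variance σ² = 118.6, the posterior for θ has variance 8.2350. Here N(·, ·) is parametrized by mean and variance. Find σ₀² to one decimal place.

Posterior precision equals prior precision plus data precision: 1/σ_n² = 1/σ₀² + n/σ².
So 1/σ₀² = 1/8.2350 − 13/118.6 = 0.121433 − 0.109612 = 0.011821.
Hence σ₀² = 1/0.011821 ≈ 84.6.

σ₀² = 84.6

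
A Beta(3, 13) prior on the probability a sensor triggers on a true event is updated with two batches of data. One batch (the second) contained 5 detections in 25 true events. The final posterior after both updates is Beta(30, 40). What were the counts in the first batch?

Because Beta–binomial updating is additive in the counts, the combined data contributed (α_post−α_prior, β_post−β_prior) successes and failures.
Total across both batches: 30−3=27 detections, 40−13=27 misses.
Subtract the second batch: 27−5=22 detections and 27−20=7 misses.

22 detections and 7 misses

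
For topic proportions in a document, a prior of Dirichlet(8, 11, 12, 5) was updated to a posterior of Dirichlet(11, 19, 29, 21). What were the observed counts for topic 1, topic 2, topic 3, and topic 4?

counts (3, 8, 17, 16)

For a Dirichlet(α) prior with multinomial counts c, the posterior is Dirichlet(α + c) componentwise.
Counts are posterior − prior componentwise: 11−8=3, 19−11=8, 29−12=17, 21−5=16.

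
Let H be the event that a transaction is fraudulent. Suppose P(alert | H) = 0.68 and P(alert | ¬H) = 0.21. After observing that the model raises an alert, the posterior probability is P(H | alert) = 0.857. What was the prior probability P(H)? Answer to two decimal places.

Bayes' rule in odds form gives O(H|E) = O(H)·[P(E|H)/P(E|¬H)], hence O(H) = O(H|E)/LR.
Posterior odds = 0.857/(1−0.857) = 5.9930. LR = 0.68/0.21 = 3.2381.
Prior odds = 5.9930/3.2381 = 1.8508, so P(H) = 1.8508/(1+1.8508) ≈ 0.65.

P(H) = 0.65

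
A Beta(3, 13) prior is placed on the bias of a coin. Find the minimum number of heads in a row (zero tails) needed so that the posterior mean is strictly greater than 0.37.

After k heads and 0 tails the posterior is Beta(3+k, 13), with mean (3+k)/(3+13+k).
Set (3+k)/(16+k) > 0.37 and solve: k > (0.37·16 − 3)/(1 − 0.37) = 4.635.
The smallest integer exceeding 4.635 is 5, and checking k=5: (8)/(21) = 0.3810 > 0.37.

k = 5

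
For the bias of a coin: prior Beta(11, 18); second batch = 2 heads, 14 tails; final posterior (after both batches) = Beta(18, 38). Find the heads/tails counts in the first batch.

5 heads and 6 tails

Sequential conjugate updates are equivalent to a single update on the pooled data, so total successes = posterior α − prior α and total failures = posterior β − prior β.
Total across both batches: 18−11=7 heads, 38−18=20 tails.
Subtract the second batch: 7−2=5 heads and 20−14=6 tails.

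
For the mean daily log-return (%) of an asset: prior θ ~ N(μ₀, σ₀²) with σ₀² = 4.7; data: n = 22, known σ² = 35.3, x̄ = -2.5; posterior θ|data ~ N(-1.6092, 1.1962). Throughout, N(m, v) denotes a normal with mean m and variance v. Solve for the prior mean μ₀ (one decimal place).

μ₀ = 1.0

With known observation variance, the Normal–Normal posterior has precision τ_n = τ₀ + n/σ² and mean μ_n = (τ₀μ₀ + (n/σ²)x̄)/τ_n.
Here τ₀ = 1/4.7 = 0.212766 and τ_data = 22/35.3 = 0.623229, so τ_n = 0.835995.
Rearranging for μ₀: μ₀ = (μ_n·τ_n − τ_data·x̄)/τ₀ = (-1.6092·0.835995 − 0.623229·-2.5) / 0.212766 = 0.212789/0.212766 ≈ 1.0.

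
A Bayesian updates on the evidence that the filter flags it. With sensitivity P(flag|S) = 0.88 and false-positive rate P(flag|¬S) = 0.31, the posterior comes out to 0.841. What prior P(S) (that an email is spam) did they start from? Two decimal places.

P(S) = 0.65

Bayes' rule in odds form gives O(S|E) = O(S)·[P(E|S)/P(E|¬S)], hence O(S) = O(S|E)/LR.
Posterior odds = 0.841/(1−0.841) = 5.2893. LR = 0.88/0.31 = 2.8387.
Prior odds = 5.2893/2.8387 = 1.8633, so P(S) = 1.8633/(1+1.8633) ≈ 0.65.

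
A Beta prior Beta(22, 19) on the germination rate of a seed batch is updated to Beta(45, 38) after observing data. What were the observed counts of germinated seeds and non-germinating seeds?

23 germinated seeds and 19 non-germinating seeds

Beta is conjugate to the binomial likelihood: posterior = Beta(α+s, β+f).
So s = 45 − 22 = 23 and f = 38 − 19 = 19.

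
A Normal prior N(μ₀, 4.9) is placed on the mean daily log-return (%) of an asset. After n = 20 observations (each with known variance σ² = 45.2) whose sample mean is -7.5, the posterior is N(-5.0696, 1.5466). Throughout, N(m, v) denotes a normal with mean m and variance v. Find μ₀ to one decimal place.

μ₀ = 0.2

The posterior mean is a precision-weighted average: μ_n = (τ₀μ₀ + τ_data·x̄)/(τ₀+τ_data), with τ₀=1/σ₀² and τ_data=n/σ².
Here τ₀ = 1/4.9 = 0.204082 and τ_data = 20/45.2 = 0.442478, so τ_n = 0.646560.
Rearranging for μ₀: μ₀ = (μ_n·τ_n − τ_data·x̄)/τ₀ = (-5.0696·0.646560 − 0.442478·-7.5) / 0.204082 = 0.040784/0.204082 ≈ 0.2.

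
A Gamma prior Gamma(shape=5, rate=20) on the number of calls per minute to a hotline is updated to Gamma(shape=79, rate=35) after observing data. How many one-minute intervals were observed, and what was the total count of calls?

n = 15 one-minute intervals with total 74 calls

Gamma–Poisson conjugacy: posterior shape = α + Σxᵢ, posterior rate = β + n.
Matching: Σxᵢ = 79 − 5 = 74 and n = 35 − 20 = 15.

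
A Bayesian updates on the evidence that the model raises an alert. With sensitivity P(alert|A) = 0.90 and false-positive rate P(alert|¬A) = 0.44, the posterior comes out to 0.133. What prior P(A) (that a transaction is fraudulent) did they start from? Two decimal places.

P(A) = 0.07

In odds form, posterior odds = prior odds × likelihood ratio, so prior odds = posterior odds ÷ LR.
Posterior odds = 0.133/(1−0.133) = 0.1534. LR = 0.90/0.44 = 2.0455.
Prior odds = 0.1534/2.0455 = 0.0750, so P(A) = 0.0750/(1+0.0750) ≈ 0.07.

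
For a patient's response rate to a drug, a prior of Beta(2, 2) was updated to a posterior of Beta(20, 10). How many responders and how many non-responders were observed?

Beta is conjugate to the binomial likelihood: posterior = Beta(a+s, b+f).
Match parameters: s=20−2=18, f=10−2=8.

18 responders and 8 non-responders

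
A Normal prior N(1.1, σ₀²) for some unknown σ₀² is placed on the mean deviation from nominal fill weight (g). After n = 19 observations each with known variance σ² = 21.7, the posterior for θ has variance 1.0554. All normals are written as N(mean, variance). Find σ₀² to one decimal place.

σ₀² = 13.9

For the Normal–Normal model with known σ², precisions add: τ_n = τ₀ + n/σ².
So 1/σ₀² = 1/1.0554 − 19/21.7 = 0.947508 − 0.875576 = 0.071932.
Hence σ₀² = 1/0.071932 ≈ 13.9.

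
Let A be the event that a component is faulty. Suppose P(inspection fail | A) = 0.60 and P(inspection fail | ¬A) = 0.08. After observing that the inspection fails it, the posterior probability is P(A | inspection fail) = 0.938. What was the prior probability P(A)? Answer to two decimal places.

P(A) = 0.67

Bayes' rule in odds form gives O(A|E) = O(A)·[P(E|A)/P(E|¬A)], hence O(A) = O(A|E)/LR.
Posterior odds = 0.938/(1−0.938) = 15.1290. LR = 0.60/0.08 = 7.5000.
Prior odds = 15.1290/7.5000 = 2.0172, so P(A) = 2.0172/(1+2.0172) ≈ 0.67.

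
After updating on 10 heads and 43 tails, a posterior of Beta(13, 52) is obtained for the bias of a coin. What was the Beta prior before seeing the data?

Beta is conjugate to the binomial likelihood: posterior = Beta(a+s, b+f).
So a = 13 − 10 = 3 and b = 52 − 43 = 9.

Beta(3, 9)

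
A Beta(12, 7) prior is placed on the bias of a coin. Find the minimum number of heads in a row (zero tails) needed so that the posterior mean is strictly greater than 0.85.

After k heads and 0 tails the posterior is Beta(12+k, 7), with mean (12+k)/(12+7+k).
Set (12+k)/(19+k) > 0.85 and solve: k > (0.85·19 − 12)/(1 − 0.85) = 27.667.
The smallest integer exceeding 27.667 is 28.

k = 28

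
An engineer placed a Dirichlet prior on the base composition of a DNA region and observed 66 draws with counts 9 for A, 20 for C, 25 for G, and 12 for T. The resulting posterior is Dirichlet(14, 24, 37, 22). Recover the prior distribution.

For a Dirichlet(α) prior with multinomial counts c, the posterior is Dirichlet(α + c) componentwise.
Subtract each count from the matching posterior parameter: 14−9=5, 24−20=4, 37−25=12, 22−12=10.

Dirichlet(5, 4, 12, 10)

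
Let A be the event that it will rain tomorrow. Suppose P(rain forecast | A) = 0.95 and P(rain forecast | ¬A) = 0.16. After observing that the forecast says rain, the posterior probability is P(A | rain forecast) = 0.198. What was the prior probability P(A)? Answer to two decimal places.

P(A) = 0.04

In odds form, posterior odds = prior odds × likelihood ratio, so prior odds = posterior odds ÷ LR.
Posterior odds = 0.198/(1−0.198) = 0.2469. LR = 0.95/0.16 = 5.9375.
Prior odds = 0.2469/5.9375 = 0.0416, so P(A) = 0.0416/(1+0.0416) ≈ 0.04.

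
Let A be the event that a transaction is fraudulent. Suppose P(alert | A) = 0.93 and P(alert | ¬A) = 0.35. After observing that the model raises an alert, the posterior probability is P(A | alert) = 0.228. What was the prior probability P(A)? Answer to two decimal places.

In odds form, posterior odds = prior odds × likelihood ratio, so prior odds = posterior odds ÷ LR.
Posterior odds = 0.228/(1−0.228) = 0.2953. LR = 0.93/0.35 = 2.6571.
Prior odds = 0.2953/2.6571 = 0.1111, so P(A) = 0.1111/(1+0.1111) ≈ 0.10.

P(A) = 0.10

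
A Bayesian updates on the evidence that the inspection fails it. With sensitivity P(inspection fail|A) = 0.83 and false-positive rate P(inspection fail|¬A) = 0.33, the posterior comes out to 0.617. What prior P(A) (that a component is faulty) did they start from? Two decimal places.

In odds form, posterior odds = prior odds × likelihood ratio, so prior odds = posterior odds ÷ LR.
Posterior odds = 0.617/(1−0.617) = 1.6110. LR = 0.83/0.33 = 2.5152.
Prior odds = 1.6110/2.5152 = 0.6405, so P(A) = 0.6405/(1+0.6405) ≈ 0.39.

P(A) = 0.39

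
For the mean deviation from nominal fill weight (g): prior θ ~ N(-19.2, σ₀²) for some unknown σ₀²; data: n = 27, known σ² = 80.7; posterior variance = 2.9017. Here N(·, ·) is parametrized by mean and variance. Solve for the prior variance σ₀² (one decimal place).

Posterior precision equals prior precision plus data precision: 1/σ_n² = 1/σ₀² + n/σ².
So 1/σ₀² = 1/2.9017 − 27/80.7 = 0.344626 − 0.334572 = 0.010054.
Hence σ₀² = 1/0.010054 ≈ 99.5.

σ₀² = 99.5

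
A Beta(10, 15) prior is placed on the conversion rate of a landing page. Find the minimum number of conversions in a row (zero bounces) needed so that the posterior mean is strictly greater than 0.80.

After k conversions and 0 bounces the posterior is Beta(10+k, 15), with mean (10+k)/(10+15+k).
Set (10+k)/(25+k) > 0.80 and solve: k > (0.80·25 − 10)/(1 − 0.80) = 50.000.
The smallest integer exceeding 50.000 is 51.

k = 51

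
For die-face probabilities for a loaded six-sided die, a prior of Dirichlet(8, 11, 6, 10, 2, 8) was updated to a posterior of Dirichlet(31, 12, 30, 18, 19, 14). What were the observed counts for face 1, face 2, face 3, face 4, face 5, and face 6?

For a Dirichlet(α) prior with multinomial counts c, the posterior is Dirichlet(α + c) componentwise.
Counts are posterior − prior componentwise: 31−8=23, 12−11=1, 30−6=24, 18−10=8, 19−2=17, 14−8=6.

counts (23, 1, 24, 8, 17, 6)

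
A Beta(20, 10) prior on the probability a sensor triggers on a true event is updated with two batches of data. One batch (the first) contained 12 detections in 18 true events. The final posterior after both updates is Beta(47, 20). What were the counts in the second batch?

Because Beta–binomial updating is additive in the counts, the combined data contributed (α_post−α_prior, β_post−β_prior) successes and failures.
Total across both batches: 47−20=27 detections, 20−10=10 misses.
Subtract the first batch: 27−12=15 detections and 10−6=4 misses.

15 detections and 4 misses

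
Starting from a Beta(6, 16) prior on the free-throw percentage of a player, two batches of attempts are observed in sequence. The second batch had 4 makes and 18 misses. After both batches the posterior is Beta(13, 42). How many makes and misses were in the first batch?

Because Beta–binomial updating is additive in the counts, the combined data contributed (α_post−α_prior, β_post−β_prior) successes and failures.
Total across both batches: 13−6=7 makes, 42−16=26 misses.
Subtract the second batch: 7−4=3 makes and 26−18=8 misses.

3 makes and 8 misses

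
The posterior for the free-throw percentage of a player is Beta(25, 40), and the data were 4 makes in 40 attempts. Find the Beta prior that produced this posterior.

A Beta(α, β) prior with s successes and f failures in binomial data gives a Beta(α+s, β+f) posterior.
Subtract the data counts: 25−4=21, 40−36=4.

Beta(21, 4)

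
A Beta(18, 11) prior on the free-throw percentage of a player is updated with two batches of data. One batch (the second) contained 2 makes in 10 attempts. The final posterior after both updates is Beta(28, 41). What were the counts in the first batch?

8 makes and 22 misses

Sequential conjugate updates are equivalent to a single update on the pooled data, so total successes = posterior α − prior α and total failures = posterior β − prior β.
Total across both batches: 28−18=10 makes, 41−11=30 misses.
Subtract the second batch: 10−2=8 makes and 30−8=22 misses.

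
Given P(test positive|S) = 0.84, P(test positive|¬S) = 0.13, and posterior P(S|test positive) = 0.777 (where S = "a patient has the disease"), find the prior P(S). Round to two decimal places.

P(S) = 0.35

In odds form, posterior odds = prior odds × likelihood ratio, so prior odds = posterior odds ÷ LR.
Posterior odds = 0.777/(1−0.777) = 3.4843. LR = 0.84/0.13 = 6.4615.
Prior odds = 3.4843/6.4615 = 0.5392, so P(S) = 0.5392/(1+0.5392) ≈ 0.35.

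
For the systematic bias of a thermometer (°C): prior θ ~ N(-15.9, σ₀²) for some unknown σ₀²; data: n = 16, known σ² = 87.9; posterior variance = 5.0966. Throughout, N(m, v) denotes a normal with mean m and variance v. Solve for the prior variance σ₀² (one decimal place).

σ₀² = 70.5

For the Normal–Normal model with known σ², precisions add: τ_n = τ₀ + n/σ².
So 1/σ₀² = 1/5.0966 − 16/87.9 = 0.196209 − 0.182025 = 0.014184.
Hence σ₀² = 1/0.014184 ≈ 70.5.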